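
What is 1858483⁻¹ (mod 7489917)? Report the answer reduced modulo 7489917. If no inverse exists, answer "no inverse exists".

2407717

Apply the Euclidean algorithm to 7489917 and 1858483:
7489917 = 4·1858483 + 55985
1858483 = 33·55985 + 10978
55985 = 5·10978 + 1095
10978 = 10·1095 + 28
1095 = 39·28 + 3
28 = 9·3 + 1
3 = 3·1 + 0
The gcd is 1. Working backward:
1 = 28 − 9·3
1 = −9·1095 + 352·28
1 = 352·10978 − 3529·1095
1 = −3529·55985 + 17997·10978
1 = 17997·1858483 − 597430·55985
1 = −597430·7489917 + 2407717·1858483
So 1858483·2407717 ≡ 1 (mod 7489917).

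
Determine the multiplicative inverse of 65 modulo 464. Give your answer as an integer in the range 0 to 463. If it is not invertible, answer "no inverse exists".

Apply the Euclidean algorithm to 464 and 65:
464 = 7*65 + 9
65 = 7*9 + 2
9 = 4*2 + 1
2 = 2*1 + 0
Since gcd(65, 464) = 1, back-substitute to write 1 as a combination:
1 = 9 − 4·2
1 = −4·65 + 29·9
1 = 29·464 − 207·65
So 65·(-207) ≡ 1 (mod 464), and -207 ≡ 257 (mod 464).

257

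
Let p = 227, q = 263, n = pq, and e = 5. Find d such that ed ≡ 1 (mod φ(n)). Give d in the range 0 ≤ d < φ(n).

φ(n) = (p−1)(q−1) = 226·262 = 59212.
Need d with 5·d ≡ 1 (mod 59212). Apply the extended Euclidean algorithm:
59212 = 11842·5 + 2
5 = 2·2 + 1
2 = 2·1 + 0
Back-substitute:
1 = 5 − 2·2
1 = −2·59212 + 23685·5
So 5·23685 ≡ 1 (mod 59212), hence d = 23685.

23685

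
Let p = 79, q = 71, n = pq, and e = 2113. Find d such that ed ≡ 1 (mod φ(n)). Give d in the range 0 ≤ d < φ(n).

φ(n) = (p−1)(q−1) = 78·70 = 5460.
Need d with 2113·d ≡ 1 (mod 5460). Apply the extended Euclidean algorithm:
5460 = 2×2113 + 1234
2113 = 1×1234 + 879
1234 = 1×879 + 355
879 = 2×355 + 169
355 = 2×169 + 17
169 = 9×17 + 16
17 = 1×16 + 1
16 = 16×1 + 0
Back-substitute:
1 = 17 − 16
1 = −169 + 10·17
1 = 10·355 − 21·169
1 = −21·879 + 52·355
1 = 52·1234 − 73·879
1 = −73·2113 + 125·1234
1 = 125·5460 − 323·2113
So 2113·(-323) ≡ 1 (mod 5460), hence d ≡ -323 ≡ 5137 (mod 5460).

5137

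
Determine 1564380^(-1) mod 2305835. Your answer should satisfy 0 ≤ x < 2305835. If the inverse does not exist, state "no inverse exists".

no inverse exists

Euclidean algorithm on 2305835, 1564380:
2305835 = 1*1564380 + 741455
1564380 = 2*741455 + 81470
741455 = 9*81470 + 8225
81470 = 9*8225 + 7445
8225 = 1*7445 + 780
7445 = 9*780 + 425
780 = 1*425 + 355
425 = 1*355 + 70
355 = 5*70 + 5
70 = 14*5 + 0
gcd(1564380, 2305835) = 5 ≠ 1, so 1564380 has no multiplicative inverse modulo 2305835.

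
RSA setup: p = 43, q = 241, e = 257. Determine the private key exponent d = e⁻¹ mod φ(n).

φ(n) = (p−1)(q−1) = 42·240 = 10080.
Need d with 257·d ≡ 1 (mod 10080). Apply the extended Euclidean algorithm:
10080 = 39*257 + 57
257 = 4*57 + 29
57 = 1*29 + 28
29 = 1*28 + 1
28 = 28*1 + 0
Back-substitute:
1 = 29 − 28
1 = −57 + 2·29
1 = 2·257 − 9·57
1 = −9·10080 + 353·257
So 257·353 ≡ 1 (mod 10080), hence d = 353.

353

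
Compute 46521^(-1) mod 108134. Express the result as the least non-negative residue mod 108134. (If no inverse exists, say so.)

gcd(108134, 46521) by repeated division:
108134 = 2×46521 + 15092
46521 = 3×15092 + 1245
15092 = 12×1245 + 152
1245 = 8×152 + 29
152 = 5×29 + 7
29 = 4×7 + 1
7 = 7×1 + 0
The gcd is 1. Working backward:
1 = 29 − 4·7
1 = −4·152 + 21·29
1 = 21·1245 − 172·152
1 = −172·15092 + 2085·1245
1 = 2085·46521 − 6427·15092
1 = −6427·108134 + 14939·46521
So 46521·14939 ≡ 1 (mod 108134).

14939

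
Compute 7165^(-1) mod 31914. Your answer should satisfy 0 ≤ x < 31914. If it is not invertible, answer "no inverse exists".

5149

Extended Euclidean algorithm:
31914 = 4×7165 + 3254
7165 = 2×3254 + 657
3254 = 4×657 + 626
657 = 1×626 + 31
626 = 20×31 + 6
31 = 5×6 + 1
6 = 6×1 + 0
Since gcd(7165, 31914) = 1, back-substitute to write 1 as a combination:
1 = 31 − 5·6
1 = −5·626 + 101·31
1 = 101·657 − 106·626
1 = −106·3254 + 525·657
1 = 525·7165 − 1156·3254
1 = −1156·31914 + 5149·7165
So 7165·5149 ≡ 1 (mod 31914).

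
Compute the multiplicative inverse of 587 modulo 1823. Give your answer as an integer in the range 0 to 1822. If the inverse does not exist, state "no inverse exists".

441

Extended Euclidean algorithm:
1823 = 3×587 + 62
587 = 9×62 + 29
62 = 2×29 + 4
29 = 7×4 + 1
4 = 4×1 + 0
The gcd is 1. Working backward:
1 = 29 − 7·4
1 = −7·62 + 15·29
1 = 15·587 − 142·62
1 = −142·1823 + 441·587
So 587·441 ≡ 1 (mod 1823).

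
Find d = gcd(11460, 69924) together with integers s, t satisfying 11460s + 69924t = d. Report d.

12

Repeated division:
69924 = 6×11460 + 1164
11460 = 9×1164 + 984
1164 = 1×984 + 180
984 = 5×180 + 84
180 = 2×84 + 12
84 = 7×12 + 0
gcd(11460, 69924) = 12.
Express as a combination:
12 = 180 − 2·84
12 = −2·984 + 11·180
12 = 11·1164 − 13·984
12 = −13·11460 + 128·1164
12 = 128·69924 − 781·11460
So 12 = (128)·69924 + (-781)·11460.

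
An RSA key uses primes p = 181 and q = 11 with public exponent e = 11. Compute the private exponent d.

491

φ(n) = (p−1)(q−1) = 180·10 = 1800.
Need d with 11·d ≡ 1 (mod 1800). Apply the extended Euclidean algorithm:
1800 = 163×11 + 7
11 = 1×7 + 4
7 = 1×4 + 3
4 = 1×3 + 1
3 = 3×1 + 0
Back-substitute:
1 = 4 − 3
1 = −7 + 2·4
1 = 2·11 − 3·7
1 = −3·1800 + 491·11
So 11·491 ≡ 1 (mod 1800), hence d = 491.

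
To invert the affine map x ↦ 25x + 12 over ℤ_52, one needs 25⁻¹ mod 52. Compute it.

25

Run Euclid on (52, 25):
52 = 2×25 + 2
25 = 12×2 + 1
2 = 2×1 + 0
The gcd is 1. Working backward:
1 = 25 − 12·2
1 = −12·52 + 25·25
So 25·25 ≡ 1 (mod 52).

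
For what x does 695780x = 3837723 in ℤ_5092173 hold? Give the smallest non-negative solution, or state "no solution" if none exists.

1647354

First find gcd(695780, 5092173):
5092173 = 7×695780 + 221713
695780 = 3×221713 + 30641
221713 = 7×30641 + 7226
30641 = 4×7226 + 1737
7226 = 4×1737 + 278
1737 = 6×278 + 69
278 = 4×69 + 2
69 = 34×2 + 1
2 = 2×1 + 0
gcd = 1, so a unique solution mod 5092173 exists.
Back-substitute for the Bézout coefficients:
1 = 69 − 34·2
1 = −34·278 + 137·69
1 = 137·1737 − 856·278
1 = −856·7226 + 3561·1737
1 = 3561·30641 − 15100·7226
1 = −15100·221713 + 109261·30641
1 = 109261·695780 − 342883·221713
1 = −342883·5092173 + 2509442·695780
So 695780·(2509442) ≡ 1 (mod 5092173), giving 695780⁻¹ ≡ 2509442.
x ≡ 695780⁻¹·3837723 ≡ 2509442·3837723 ≡ 1647354 (mod 5092173).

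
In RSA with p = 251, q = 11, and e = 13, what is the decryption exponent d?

577

φ(n) = (p−1)(q−1) = 250·10 = 2500.
Need d with 13·d ≡ 1 (mod 2500). Apply the extended Euclidean algorithm:
2500 = 192*13 + 4
13 = 3*4 + 1
4 = 4*1 + 0
Back-substitute:
1 = 13 − 3·4
1 = −3·2500 + 577·13
So 13·577 ≡ 1 (mod 2500), hence d = 577.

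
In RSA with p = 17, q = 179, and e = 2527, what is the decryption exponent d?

2431

φ(n) = (p−1)(q−1) = 16·178 = 2848.
Need d with 2527·d ≡ 1 (mod 2848). Apply the extended Euclidean algorithm:
2848 = 1×2527 + 321
2527 = 7×321 + 280
321 = 1×280 + 41
280 = 6×41 + 34
41 = 1×34 + 7
34 = 4×7 + 6
7 = 1×6 + 1
6 = 6×1 + 0
Back-substitute:
1 = 7 − 6
1 = −34 + 5·7
1 = 5·41 − 6·34
1 = −6·280 + 41·41
1 = 41·321 − 47·280
1 = −47·2527 + 370·321
1 = 370·2848 − 417·2527
So 2527·(-417) ≡ 1 (mod 2848), hence d ≡ -417 ≡ 2431 (mod 2848).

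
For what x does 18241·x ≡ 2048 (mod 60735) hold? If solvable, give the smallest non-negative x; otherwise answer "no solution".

First find gcd(18241, 60735):
60735 = 3×18241 + 6012
18241 = 3×6012 + 205
6012 = 29×205 + 67
205 = 3×67 + 4
67 = 16×4 + 3
4 = 1×3 + 1
3 = 3×1 + 0
gcd = 1, so a unique solution mod 60735 exists.
Back-substitute for the Bézout coefficients:
1 = 4 − 3
1 = −67 + 17·4
1 = 17·205 − 52·67
1 = −52·6012 + 1525·205
1 = 1525·18241 − 4627·6012
1 = −4627·60735 + 15406·18241
So 18241·(15406) ≡ 1 (mod 60735), giving 18241⁻¹ ≡ 15406.
x ≡ 18241⁻¹·2048 ≡ 15406·2048 ≡ 30023 (mod 60735).

30023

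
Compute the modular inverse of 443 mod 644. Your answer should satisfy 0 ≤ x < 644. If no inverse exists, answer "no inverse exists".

Apply the Euclidean algorithm to 644 and 443:
644 = 1×443 + 201
443 = 2×201 + 41
201 = 4×41 + 37
41 = 1×37 + 4
37 = 9×4 + 1
4 = 4×1 + 0
Since gcd(443, 644) = 1, back-substitute to write 1 as a combination:
1 = 37 − 9·4
1 = −9·41 + 10·37
1 = 10·201 − 49·41
1 = −49·443 + 108·201
1 = 108·644 − 157·443
Thus 443·(-157) ≡ 1 (mod 644); reducing, -157 mod 644 = 487.

487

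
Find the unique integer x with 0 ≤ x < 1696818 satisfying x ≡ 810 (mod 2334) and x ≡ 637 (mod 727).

Write x = 810 + 2334·k. Then 2334·k ≡ 637 − 810 ≡ 554 (mod 727).
Need 2334⁻¹ mod 727. Extended Euclid on (727, 153):
727 = 4×153 + 115
153 = 1×115 + 38
115 = 3×38 + 1
38 = 38×1 + 0
Back-substitute:
1 = 115 − 3·38
1 = −3·153 + 4·115
1 = 4·727 − 19·153
2334⁻¹ ≡ 708 (mod 727), so k ≡ 708·554 ≡ 379 (mod 727).
x = 810 + 2334·379 = 885396.

885396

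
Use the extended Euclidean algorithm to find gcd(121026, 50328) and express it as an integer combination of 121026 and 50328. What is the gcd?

6

Repeated division:
121026 = 2*50328 + 20370
50328 = 2*20370 + 9588
20370 = 2*9588 + 1194
9588 = 8*1194 + 36
1194 = 33*36 + 6
36 = 6*6 + 0
gcd(121026, 50328) = 6.
Working backward:
6 = 1194 − 33·36
6 = −33·9588 + 265·1194
6 = 265·20370 − 563·9588
6 = −563·50328 + 1391·20370
6 = 1391·121026 − 3345·50328
So 6 = (1391)·121026 + (-3345)·50328.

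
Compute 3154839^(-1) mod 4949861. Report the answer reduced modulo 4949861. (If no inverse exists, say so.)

984365

gcd(4949861, 3154839) by repeated division:
4949861 = 1×3154839 + 1795022
3154839 = 1×1795022 + 1359817
1795022 = 1×1359817 + 435205
1359817 = 3×435205 + 54202
435205 = 8×54202 + 1589
54202 = 34×1589 + 176
1589 = 9×176 + 5
176 = 35×5 + 1
5 = 5×1 + 0
The gcd is 1. Working backward:
1 = 176 − 35·5
1 = −35·1589 + 316·176
1 = 316·54202 − 10779·1589
1 = −10779·435205 + 86548·54202
1 = 86548·1359817 − 270423·435205
1 = −270423·1795022 + 356971·1359817
1 = 356971·3154839 − 627394·1795022
1 = −627394·4949861 + 984365·3154839
So 3154839·984365 ≡ 1 (mod 4949861).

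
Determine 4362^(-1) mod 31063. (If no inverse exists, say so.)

gcd(31063, 4362) by repeated division:
31063 = 7·4362 + 529
4362 = 8·529 + 130
529 = 4·130 + 9
130 = 14·9 + 4
9 = 2·4 + 1
4 = 4·1 + 0
gcd = 1, so the inverse exists. Back-substitute:
1 = 9 − 2·4
1 = −2·130 + 29·9
1 = 29·529 − 118·130
1 = −118·4362 + 973·529
1 = 973·31063 − 6929·4362
Hence 4362⁻¹ ≡ -6929 ≡ 24134 (mod 31063).

24134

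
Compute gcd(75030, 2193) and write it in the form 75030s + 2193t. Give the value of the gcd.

Euclidean algorithm:
75030 = 34·2193 + 468
2193 = 4·468 + 321
468 = 1·321 + 147
321 = 2·147 + 27
147 = 5·27 + 12
27 = 2·12 + 3
12 = 4·3 + 0
gcd(75030, 2193) = 3.
Express as a combination:
3 = 27 − 2·12
3 = −2·147 + 11·27
3 = 11·321 − 24·147
3 = −24·468 + 35·321
3 = 35·2193 − 164·468
3 = −164·75030 + 5611·2193
So 3 = (-164)·75030 + (5611)·2193.

3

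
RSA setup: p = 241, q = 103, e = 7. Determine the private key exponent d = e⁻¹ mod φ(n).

φ(n) = (p−1)(q−1) = 240·102 = 24480.
Need d with 7·d ≡ 1 (mod 24480). Apply the extended Euclidean algorithm:
24480 = 3497×7 + 1
7 = 7×1 + 0
Back-substitute:
1 = 24480 − 3497·7
So 7·(-3497) ≡ 1 (mod 24480), hence d ≡ -3497 ≡ 20983 (mod 24480).

20983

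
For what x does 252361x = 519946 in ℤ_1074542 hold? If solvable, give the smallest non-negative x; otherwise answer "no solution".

439768

First find gcd(252361, 1074542):
1074542 = 4*252361 + 65098
252361 = 3*65098 + 57067
65098 = 1*57067 + 8031
57067 = 7*8031 + 850
8031 = 9*850 + 381
850 = 2*381 + 88
381 = 4*88 + 29
88 = 3*29 + 1
29 = 29*1 + 0
gcd = 1, so a unique solution mod 1074542 exists.
Back-substitute for the Bézout coefficients:
1 = 88 − 3·29
1 = −3·381 + 13·88
1 = 13·850 − 29·381
1 = −29·8031 + 274·850
1 = 274·57067 − 1947·8031
1 = −1947·65098 + 2221·57067
1 = 2221·252361 − 8610·65098
1 = −8610·1074542 + 36661·252361
So 252361·(36661) ≡ 1 (mod 1074542), giving 252361⁻¹ ≡ 36661.
x ≡ 252361⁻¹·519946 ≡ 36661·519946 ≡ 439768 (mod 1074542).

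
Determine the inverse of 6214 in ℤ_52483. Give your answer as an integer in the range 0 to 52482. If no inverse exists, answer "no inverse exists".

32880

gcd(52483, 6214) by repeated division:
52483 = 8·6214 + 2771
6214 = 2·2771 + 672
2771 = 4·672 + 83
672 = 8·83 + 8
83 = 10·8 + 3
8 = 2·3 + 2
3 = 1·2 + 1
2 = 2·1 + 0
Since gcd(6214, 52483) = 1, back-substitute to write 1 as a combination:
1 = 3 − 2
1 = −8 + 3·3
1 = 3·83 − 31·8
1 = −31·672 + 251·83
1 = 251·2771 − 1035·672
1 = −1035·6214 + 2321·2771
1 = 2321·52483 − 19603·6214
Thus 6214·(-19603) ≡ 1 (mod 52483); reducing, -19603 mod 52483 = 32880.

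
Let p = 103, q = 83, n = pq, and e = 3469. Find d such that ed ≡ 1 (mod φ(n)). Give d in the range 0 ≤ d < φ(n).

3877

φ(n) = (p−1)(q−1) = 102·82 = 8364.
Need d with 3469·d ≡ 1 (mod 8364). Apply the extended Euclidean algorithm:
8364 = 2*3469 + 1426
3469 = 2*1426 + 617
1426 = 2*617 + 192
617 = 3*192 + 41
192 = 4*41 + 28
41 = 1*28 + 13
28 = 2*13 + 2
13 = 6*2 + 1
2 = 2*1 + 0
Back-substitute:
1 = 13 − 6·2
1 = −6·28 + 13·13
1 = 13·41 − 19·28
1 = −19·192 + 89·41
1 = 89·617 − 286·192
1 = −286·1426 + 661·617
1 = 661·3469 − 1608·1426
1 = −1608·8364 + 3877·3469
So 3469·3877 ≡ 1 (mod 8364), hence d = 3877.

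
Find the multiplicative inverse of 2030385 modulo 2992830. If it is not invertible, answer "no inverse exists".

no inverse exists

Compute gcd(2030385, 2992830):
2992830 = 1·2030385 + 962445
2030385 = 2·962445 + 105495
962445 = 9·105495 + 12990
105495 = 8·12990 + 1575
12990 = 8·1575 + 390
1575 = 4·390 + 15
390 = 26·15 + 0
Since gcd = 15 > 1, 2030385 is not a unit mod 2992830.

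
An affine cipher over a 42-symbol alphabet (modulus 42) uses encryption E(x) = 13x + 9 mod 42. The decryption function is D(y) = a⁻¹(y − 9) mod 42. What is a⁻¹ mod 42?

13

Apply the Euclidean algorithm to 42 and 13:
42 = 3*13 + 3
13 = 4*3 + 1
3 = 3*1 + 0
The gcd is 1. Working backward:
1 = 13 − 4·3
1 = −4·42 + 13·13
So 13·13 ≡ 1 (mod 42).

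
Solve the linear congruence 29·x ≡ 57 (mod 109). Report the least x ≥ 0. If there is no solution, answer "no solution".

17

First find gcd(29, 109):
109 = 3*29 + 22
29 = 1*22 + 7
22 = 3*7 + 1
7 = 7*1 + 0
gcd = 1, so a unique solution mod 109 exists.
Back-substitute for the Bézout coefficients:
1 = 22 − 3·7
1 = −3·29 + 4·22
1 = 4·109 − 15·29
So 29·(-15) ≡ 1 (mod 109), giving 29⁻¹ ≡ 94.
x ≡ 29⁻¹·57 ≡ 94·57 ≡ 17 (mod 109).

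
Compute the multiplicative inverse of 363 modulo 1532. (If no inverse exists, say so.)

1283

Apply the Euclidean algorithm to 1532 and 363:
1532 = 4·363 + 80
363 = 4·80 + 43
80 = 1·43 + 37
43 = 1·37 + 6
37 = 6·6 + 1
6 = 6·1 + 0
Since gcd(363, 1532) = 1, back-substitute to write 1 as a combination:
1 = 37 − 6·6
1 = −6·43 + 7·37
1 = 7·80 − 13·43
1 = −13·363 + 59·80
1 = 59·1532 − 249·363
So 363·(-249) ≡ 1 (mod 1532), and -249 ≡ 1283 (mod 1532).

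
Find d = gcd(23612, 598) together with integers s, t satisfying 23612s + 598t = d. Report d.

2

Apply Euclid's algorithm to 23612 and 598:
23612 = 39*598 + 290
598 = 2*290 + 18
290 = 16*18 + 2
18 = 9*2 + 0
gcd(23612, 598) = 2.
Working backward:
2 = 290 − 16·18
2 = −16·598 + 33·290
2 = 33·23612 − 1303·598
So 2 = (33)·23612 + (-1303)·598.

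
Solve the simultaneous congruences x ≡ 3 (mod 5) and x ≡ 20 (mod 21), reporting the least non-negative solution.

83

Write x = 3 + 5·k. Then 5·k ≡ 20 − 3 ≡ 17 (mod 21).
Need 5⁻¹ mod 21. Extended Euclid on (21, 5):
21 = 4×5 + 1
5 = 5×1 + 0
Back-substitute:
1 = 21 − 4·5
5⁻¹ ≡ 17 (mod 21), so k ≡ 17·17 ≡ 16 (mod 21).
x = 3 + 5·16 = 83.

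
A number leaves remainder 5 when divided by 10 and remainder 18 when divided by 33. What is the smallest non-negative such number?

315

Write x = 5 + 10·k. Then 10·k ≡ 18 − 5 ≡ 13 (mod 33).
Need 10⁻¹ mod 33. Extended Euclid on (33, 10):
33 = 3*10 + 3
10 = 3*3 + 1
3 = 3*1 + 0
Back-substitute:
1 = 10 − 3·3
1 = −3·33 + 10·10
10⁻¹ ≡ 10 (mod 33), so k ≡ 10·13 ≡ 31 (mod 33).
x = 5 + 10·31 = 315.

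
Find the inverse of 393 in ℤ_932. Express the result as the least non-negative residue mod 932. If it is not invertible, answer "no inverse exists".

849

Run Euclid on (932, 393):
932 = 2*393 + 146
393 = 2*146 + 101
146 = 1*101 + 45
101 = 2*45 + 11
45 = 4*11 + 1
11 = 11*1 + 0
Since gcd(393, 932) = 1, back-substitute to write 1 as a combination:
1 = 45 − 4·11
1 = −4·101 + 9·45
1 = 9·146 − 13·101
1 = −13·393 + 35·146
1 = 35·932 − 83·393
So 393·(-83) ≡ 1 (mod 932), and -83 ≡ 849 (mod 932).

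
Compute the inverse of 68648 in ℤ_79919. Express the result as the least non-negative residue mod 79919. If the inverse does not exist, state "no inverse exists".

68893

Run Euclid on (79919, 68648):
79919 = 1·68648 + 11271
68648 = 6·11271 + 1022
11271 = 11·1022 + 29
1022 = 35·29 + 7
29 = 4·7 + 1
7 = 7·1 + 0
gcd = 1, so the inverse exists. Back-substitute:
1 = 29 − 4·7
1 = −4·1022 + 141·29
1 = 141·11271 − 1555·1022
1 = −1555·68648 + 9471·11271
1 = 9471·79919 − 11026·68648
So 68648·(-11026) ≡ 1 (mod 79919), and -11026 ≡ 68893 (mod 79919).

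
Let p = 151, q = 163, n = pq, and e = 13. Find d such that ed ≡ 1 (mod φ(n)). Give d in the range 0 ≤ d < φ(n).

7477

φ(n) = (p−1)(q−1) = 150·162 = 24300.
Need d with 13·d ≡ 1 (mod 24300). Apply the extended Euclidean algorithm:
24300 = 1869×13 + 3
13 = 4×3 + 1
3 = 3×1 + 0
Back-substitute:
1 = 13 − 4·3
1 = −4·24300 + 7477·13
So 13·7477 ≡ 1 (mod 24300), hence d = 7477.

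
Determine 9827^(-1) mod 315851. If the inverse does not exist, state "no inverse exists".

152574

Extended Euclidean algorithm:
315851 = 32×9827 + 1387
9827 = 7×1387 + 118
1387 = 11×118 + 89
118 = 1×89 + 29
89 = 3×29 + 2
29 = 14×2 + 1
2 = 2×1 + 0
Since gcd(9827, 315851) = 1, back-substitute to write 1 as a combination:
1 = 29 − 14·2
1 = −14·89 + 43·29
1 = 43·118 − 57·89
1 = −57·1387 + 670·118
1 = 670·9827 − 4747·1387
1 = −4747·315851 + 152574·9827
So 9827·152574 ≡ 1 (mod 315851).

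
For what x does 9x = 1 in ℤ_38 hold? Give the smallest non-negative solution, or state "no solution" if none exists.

First find gcd(9, 38):
38 = 4·9 + 2
9 = 4·2 + 1
2 = 2·1 + 0
gcd = 1, so a unique solution mod 38 exists.
Back-substitute for the Bézout coefficients:
1 = 9 − 4·2
1 = −4·38 + 17·9
So 9·(17) ≡ 1 (mod 38), giving 9⁻¹ ≡ 17.
x ≡ 9⁻¹·1 ≡ 17·1 ≡ 17 (mod 38).

17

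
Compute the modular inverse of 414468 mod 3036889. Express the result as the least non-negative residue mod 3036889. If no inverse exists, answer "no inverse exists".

938255

Extended Euclidean algorithm:
3036889 = 7×414468 + 135613
414468 = 3×135613 + 7629
135613 = 17×7629 + 5920
7629 = 1×5920 + 1709
5920 = 3×1709 + 793
1709 = 2×793 + 123
793 = 6×123 + 55
123 = 2×55 + 13
55 = 4×13 + 3
13 = 4×3 + 1
3 = 3×1 + 0
gcd = 1, so the inverse exists. Back-substitute:
1 = 13 − 4·3
1 = −4·55 + 17·13
1 = 17·123 − 38·55
1 = −38·793 + 245·123
1 = 245·1709 − 528·793
1 = −528·5920 + 1829·1709
1 = 1829·7629 − 2357·5920
1 = −2357·135613 + 41898·7629
1 = 41898·414468 − 128051·135613
1 = −128051·3036889 + 938255·414468
So 414468·938255 ≡ 1 (mod 3036889).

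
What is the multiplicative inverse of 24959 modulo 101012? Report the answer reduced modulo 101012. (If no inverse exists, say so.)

Run Euclid on (101012, 24959):
101012 = 4*24959 + 1176
24959 = 21*1176 + 263
1176 = 4*263 + 124
263 = 2*124 + 15
124 = 8*15 + 4
15 = 3*4 + 3
4 = 1*3 + 1
3 = 3*1 + 0
Since gcd(24959, 101012) = 1, back-substitute to write 1 as a combination:
1 = 4 − 3
1 = −15 + 4·4
1 = 4·124 − 33·15
1 = −33·263 + 70·124
1 = 70·1176 − 313·263
1 = −313·24959 + 6643·1176
1 = 6643·101012 − 26885·24959
Hence 24959⁻¹ ≡ -26885 ≡ 74127 (mod 101012).

74127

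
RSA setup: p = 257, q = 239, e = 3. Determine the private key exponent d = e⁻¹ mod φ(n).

φ(n) = (p−1)(q−1) = 256·238 = 60928.
Need d with 3·d ≡ 1 (mod 60928). Apply the extended Euclidean algorithm:
60928 = 20309*3 + 1
3 = 3*1 + 0
Back-substitute:
1 = 60928 − 20309·3
So 3·(-20309) ≡ 1 (mod 60928), hence d ≡ -20309 ≡ 40619 (mod 60928).

40619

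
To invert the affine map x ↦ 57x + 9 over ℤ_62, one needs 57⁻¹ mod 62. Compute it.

Extended Euclidean algorithm:
62 = 1*57 + 5
57 = 11*5 + 2
5 = 2*2 + 1
2 = 2*1 + 0
The gcd is 1. Working backward:
1 = 5 − 2·2
1 = −2·57 + 23·5
1 = 23·62 − 25·57
Thus 57·(-25) ≡ 1 (mod 62); reducing, -25 mod 62 = 37.

37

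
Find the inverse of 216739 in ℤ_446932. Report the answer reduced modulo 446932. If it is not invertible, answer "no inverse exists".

62419

gcd(446932, 216739) by repeated division:
446932 = 2*216739 + 13454
216739 = 16*13454 + 1475
13454 = 9*1475 + 179
1475 = 8*179 + 43
179 = 4*43 + 7
43 = 6*7 + 1
7 = 7*1 + 0
Since gcd(216739, 446932) = 1, back-substitute to write 1 as a combination:
1 = 43 − 6·7
1 = −6·179 + 25·43
1 = 25·1475 − 206·179
1 = −206·13454 + 1879·1475
1 = 1879·216739 − 30270·13454
1 = −30270·446932 + 62419·216739
So 216739·62419 ≡ 1 (mod 446932).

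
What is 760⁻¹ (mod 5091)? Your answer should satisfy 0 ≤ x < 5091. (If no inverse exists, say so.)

Apply the Euclidean algorithm to 5091 and 760:
5091 = 6·760 + 531
760 = 1·531 + 229
531 = 2·229 + 73
229 = 3·73 + 10
73 = 7·10 + 3
10 = 3·3 + 1
3 = 3·1 + 0
The gcd is 1. Working backward:
1 = 10 − 3·3
1 = −3·73 + 22·10
1 = 22·229 − 69·73
1 = −69·531 + 160·229
1 = 160·760 − 229·531
1 = −229·5091 + 1534·760
So 760·1534 ≡ 1 (mod 5091).

1534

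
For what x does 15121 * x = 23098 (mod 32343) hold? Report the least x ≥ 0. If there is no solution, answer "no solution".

28180

First find gcd(15121, 32343):
32343 = 2*15121 + 2101
15121 = 7*2101 + 414
2101 = 5*414 + 31
414 = 13*31 + 11
31 = 2*11 + 9
11 = 1*9 + 2
9 = 4*2 + 1
2 = 2*1 + 0
gcd = 1, so a unique solution mod 32343 exists.
Back-substitute for the Bézout coefficients:
1 = 9 − 4·2
1 = −4·11 + 5·9
1 = 5·31 − 14·11
1 = −14·414 + 187·31
1 = 187·2101 − 949·414
1 = −949·15121 + 6830·2101
1 = 6830·32343 − 14609·15121
So 15121·(-14609) ≡ 1 (mod 32343), giving 15121⁻¹ ≡ 17734.
x ≡ 15121⁻¹·23098 ≡ 17734·23098 ≡ 28180 (mod 32343).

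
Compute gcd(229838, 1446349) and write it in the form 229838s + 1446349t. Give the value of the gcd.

Apply Euclid's algorithm to 1446349 and 229838:
1446349 = 6*229838 + 67321
229838 = 3*67321 + 27875
67321 = 2*27875 + 11571
27875 = 2*11571 + 4733
11571 = 2*4733 + 2105
4733 = 2*2105 + 523
2105 = 4*523 + 13
523 = 40*13 + 3
13 = 4*3 + 1
3 = 3*1 + 0
gcd(229838, 1446349) = 1.
Back-substituting:
1 = 13 − 4·3
1 = −4·523 + 161·13
1 = 161·2105 − 648·523
1 = −648·4733 + 1457·2105
1 = 1457·11571 − 3562·4733
1 = −3562·27875 + 8581·11571
1 = 8581·67321 − 20724·27875
1 = −20724·229838 + 70753·67321
1 = 70753·1446349 − 445242·229838
So 1 = (70753)·1446349 + (-445242)·229838.

1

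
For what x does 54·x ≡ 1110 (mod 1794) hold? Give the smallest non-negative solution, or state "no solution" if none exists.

First find gcd(54, 1794):
1794 = 33·54 + 12
54 = 4·12 + 6
12 = 2·6 + 0
gcd = 6 and 6 | 1110, so solutions exist. Divide through by 6: 9x ≡ 185 (mod 299).
Now find 9⁻¹ mod 299:
299 = 33*9 + 2
9 = 4*2 + 1
2 = 2*1 + 0
Back-substitute:
1 = 9 − 4·2
1 = −4·299 + 133·9
So 9⁻¹ ≡ 133 (mod 299).
Then x ≡ 133·185 ≡ 87 (mod 299); the smallest non-negative solution is x = 87.

87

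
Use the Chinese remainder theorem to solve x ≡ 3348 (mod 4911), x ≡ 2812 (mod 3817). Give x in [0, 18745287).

5484024

Write x = 3348 + 4911·k. Then 4911·k ≡ 2812 − 3348 ≡ 3281 (mod 3817).
Need 4911⁻¹ mod 3817. Extended Euclid on (3817, 1094):
3817 = 3·1094 + 535
1094 = 2·535 + 24
535 = 22·24 + 7
24 = 3·7 + 3
7 = 2·3 + 1
3 = 3·1 + 0
Back-substitute:
1 = 7 − 2·3
1 = −2·24 + 7·7
1 = 7·535 − 156·24
1 = −156·1094 + 319·535
1 = 319·3817 − 1113·1094
4911⁻¹ ≡ 2704 (mod 3817), so k ≡ 2704·3281 ≡ 1116 (mod 3817).
x = 3348 + 4911·1116 = 5484024.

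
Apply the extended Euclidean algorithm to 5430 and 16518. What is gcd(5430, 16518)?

Repeated division:
16518 = 3×5430 + 228
5430 = 23×228 + 186
228 = 1×186 + 42
186 = 4×42 + 18
42 = 2×18 + 6
18 = 3×6 + 0
gcd(5430, 16518) = 6.
Working backward:
6 = 42 − 2·18
6 = −2·186 + 9·42
6 = 9·228 − 11·186
6 = −11·5430 + 262·228
6 = 262·16518 − 797·5430
So 6 = (262)·16518 + (-797)·5430.

6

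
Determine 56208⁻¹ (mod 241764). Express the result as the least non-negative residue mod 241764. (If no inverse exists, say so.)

Euclidean algorithm on 241764, 56208:
241764 = 4*56208 + 16932
56208 = 3*16932 + 5412
16932 = 3*5412 + 696
5412 = 7*696 + 540
696 = 1*540 + 156
540 = 3*156 + 72
156 = 2*72 + 12
72 = 6*12 + 0
The gcd is 12, not 1, hence no inverse exists.

no inverse exists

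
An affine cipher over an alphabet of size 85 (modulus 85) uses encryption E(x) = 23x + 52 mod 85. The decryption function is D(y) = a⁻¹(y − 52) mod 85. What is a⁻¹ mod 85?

37

gcd(85, 23) by repeated division:
85 = 3×23 + 16
23 = 1×16 + 7
16 = 2×7 + 2
7 = 3×2 + 1
2 = 2×1 + 0
Since gcd(23, 85) = 1, back-substitute to write 1 as a combination:
1 = 7 − 3·2
1 = −3·16 + 7·7
1 = 7·23 − 10·16
1 = −10·85 + 37·23
So 23·37 ≡ 1 (mod 85).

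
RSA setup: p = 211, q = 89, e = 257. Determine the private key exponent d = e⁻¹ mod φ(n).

φ(n) = (p−1)(q−1) = 210·88 = 18480.
Need d with 257·d ≡ 1 (mod 18480). Apply the extended Euclidean algorithm:
18480 = 71·257 + 233
257 = 1·233 + 24
233 = 9·24 + 17
24 = 1·17 + 7
17 = 2·7 + 3
7 = 2·3 + 1
3 = 3·1 + 0
Back-substitute:
1 = 7 − 2·3
1 = −2·17 + 5·7
1 = 5·24 − 7·17
1 = −7·233 + 68·24
1 = 68·257 − 75·233
1 = −75·18480 + 5393·257
So 257·5393 ≡ 1 (mod 18480), hence d = 5393.

5393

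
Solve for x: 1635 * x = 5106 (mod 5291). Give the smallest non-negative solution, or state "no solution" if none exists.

First find gcd(1635, 5291):
5291 = 3·1635 + 386
1635 = 4·386 + 91
386 = 4·91 + 22
91 = 4·22 + 3
22 = 7·3 + 1
3 = 3·1 + 0
gcd = 1, so a unique solution mod 5291 exists.
Back-substitute for the Bézout coefficients:
1 = 22 − 7·3
1 = −7·91 + 29·22
1 = 29·386 − 123·91
1 = −123·1635 + 521·386
1 = 521·5291 − 1686·1635
So 1635·(-1686) ≡ 1 (mod 5291), giving 1635⁻¹ ≡ 3605.
x ≡ 1635⁻¹·5106 ≡ 3605·5106 ≡ 5032 (mod 5291).

5032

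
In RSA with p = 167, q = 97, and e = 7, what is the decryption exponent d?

φ(n) = (p−1)(q−1) = 166·96 = 15936.
Need d with 7·d ≡ 1 (mod 15936). Apply the extended Euclidean algorithm:
15936 = 2276×7 + 4
7 = 1×4 + 3
4 = 1×3 + 1
3 = 3×1 + 0
Back-substitute:
1 = 4 − 3
1 = −7 + 2·4
1 = 2·15936 − 4553·7
So 7·(-4553) ≡ 1 (mod 15936), hence d ≡ -4553 ≡ 11383 (mod 15936).

11383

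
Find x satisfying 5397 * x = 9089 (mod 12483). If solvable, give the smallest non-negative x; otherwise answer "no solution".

no solution

gcd(5397, 12483):
12483 = 2*5397 + 1689
5397 = 3*1689 + 330
1689 = 5*330 + 39
330 = 8*39 + 18
39 = 2*18 + 3
18 = 6*3 + 0
gcd = 3, but 3 ∤ 9089, so the congruence has no solution.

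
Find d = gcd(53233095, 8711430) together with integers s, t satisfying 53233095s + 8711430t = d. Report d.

15

Apply Euclid's algorithm to 53233095 and 8711430:
53233095 = 6·8711430 + 964515
8711430 = 9·964515 + 30795
964515 = 31·30795 + 9870
30795 = 3·9870 + 1185
9870 = 8·1185 + 390
1185 = 3·390 + 15
390 = 26·15 + 0
gcd(53233095, 8711430) = 15.
Express as a combination:
15 = 1185 − 3·390
15 = −3·9870 + 25·1185
15 = 25·30795 − 78·9870
15 = −78·964515 + 2443·30795
15 = 2443·8711430 − 22065·964515
15 = −22065·53233095 + 134833·8711430
So 15 = (-22065)·53233095 + (134833)·8711430.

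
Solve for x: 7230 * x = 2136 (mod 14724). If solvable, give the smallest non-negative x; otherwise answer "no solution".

430

First find gcd(7230, 14724):
14724 = 2·7230 + 264
7230 = 27·264 + 102
264 = 2·102 + 60
102 = 1·60 + 42
60 = 1·42 + 18
42 = 2·18 + 6
18 = 3·6 + 0
gcd = 6 and 6 | 2136, so solutions exist. Divide through by 6: 1205x ≡ 356 (mod 2454).
Now find 1205⁻¹ mod 2454:
2454 = 2·1205 + 44
1205 = 27·44 + 17
44 = 2·17 + 10
17 = 1·10 + 7
10 = 1·7 + 3
7 = 2·3 + 1
3 = 3·1 + 0
Back-substitute:
1 = 7 − 2·3
1 = −2·10 + 3·7
1 = 3·17 − 5·10
1 = −5·44 + 13·17
1 = 13·1205 − 356·44
1 = −356·2454 + 725·1205
So 1205⁻¹ ≡ 725 (mod 2454).
Then x ≡ 725·356 ≡ 430 (mod 2454); the smallest non-negative solution is x = 430.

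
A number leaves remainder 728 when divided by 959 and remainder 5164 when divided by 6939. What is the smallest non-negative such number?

1517866

Write x = 728 + 959·k. Then 959·k ≡ 5164 − 728 ≡ 4436 (mod 6939).
Need 959⁻¹ mod 6939. Extended Euclid on (6939, 959):
6939 = 7*959 + 226
959 = 4*226 + 55
226 = 4*55 + 6
55 = 9*6 + 1
6 = 6*1 + 0
Back-substitute:
1 = 55 − 9·6
1 = −9·226 + 37·55
1 = 37·959 − 157·226
1 = −157·6939 + 1136·959
959⁻¹ ≡ 1136 (mod 6939), so k ≡ 1136·4436 ≡ 1582 (mod 6939).
x = 728 + 959·1582 = 1517866.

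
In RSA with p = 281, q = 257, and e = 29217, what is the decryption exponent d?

18913

φ(n) = (p−1)(q−1) = 280·256 = 71680.
Need d with 29217·d ≡ 1 (mod 71680). Apply the extended Euclidean algorithm:
71680 = 2·29217 + 13246
29217 = 2·13246 + 2725
13246 = 4·2725 + 2346
2725 = 1·2346 + 379
2346 = 6·379 + 72
379 = 5·72 + 19
72 = 3·19 + 15
19 = 1·15 + 4
15 = 3·4 + 3
4 = 1·3 + 1
3 = 3·1 + 0
Back-substitute:
1 = 4 − 3
1 = −15 + 4·4
1 = 4·19 − 5·15
1 = −5·72 + 19·19
1 = 19·379 − 100·72
1 = −100·2346 + 619·379
1 = 619·2725 − 719·2346
1 = −719·13246 + 3495·2725
1 = 3495·29217 − 7709·13246
1 = −7709·71680 + 18913·29217
So 29217·18913 ≡ 1 (mod 71680), hence d = 18913.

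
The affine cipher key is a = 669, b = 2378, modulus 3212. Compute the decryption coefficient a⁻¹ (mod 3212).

797

Extended Euclidean algorithm:
3212 = 4×669 + 536
669 = 1×536 + 133
536 = 4×133 + 4
133 = 33×4 + 1
4 = 4×1 + 0
The gcd is 1. Working backward:
1 = 133 − 33·4
1 = −33·536 + 133·133
1 = 133·669 − 166·536
1 = −166·3212 + 797·669
So 669·797 ≡ 1 (mod 3212).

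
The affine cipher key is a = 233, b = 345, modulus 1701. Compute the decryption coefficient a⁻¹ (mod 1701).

1628

gcd(1701, 233) by repeated division:
1701 = 7·233 + 70
233 = 3·70 + 23
70 = 3·23 + 1
23 = 23·1 + 0
The gcd is 1. Working backward:
1 = 70 − 3·23
1 = −3·233 + 10·70
1 = 10·1701 − 73·233
Thus 233·(-73) ≡ 1 (mod 1701); reducing, -73 mod 1701 = 1628.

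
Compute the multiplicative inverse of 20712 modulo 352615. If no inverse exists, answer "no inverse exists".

gcd(352615, 20712) by repeated division:
352615 = 17×20712 + 511
20712 = 40×511 + 272
511 = 1×272 + 239
272 = 1×239 + 33
239 = 7×33 + 8
33 = 4×8 + 1
8 = 8×1 + 0
gcd = 1, so the inverse exists. Back-substitute:
1 = 33 − 4·8
1 = −4·239 + 29·33
1 = 29·272 − 33·239
1 = −33·511 + 62·272
1 = 62·20712 − 2513·511
1 = −2513·352615 + 42783·20712
So 20712·42783 ≡ 1 (mod 352615).

42783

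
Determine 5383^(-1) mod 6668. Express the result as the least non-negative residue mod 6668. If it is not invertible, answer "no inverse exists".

Run Euclid on (6668, 5383):
6668 = 1*5383 + 1285
5383 = 4*1285 + 243
1285 = 5*243 + 70
243 = 3*70 + 33
70 = 2*33 + 4
33 = 8*4 + 1
4 = 4*1 + 0
gcd = 1, so the inverse exists. Back-substitute:
1 = 33 − 8·4
1 = −8·70 + 17·33
1 = 17·243 − 59·70
1 = −59·1285 + 312·243
1 = 312·5383 − 1307·1285
1 = −1307·6668 + 1619·5383
So 5383·1619 ≡ 1 (mod 6668).

1619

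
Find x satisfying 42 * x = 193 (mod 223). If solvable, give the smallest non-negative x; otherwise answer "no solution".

63

First find gcd(42, 223):
223 = 5*42 + 13
42 = 3*13 + 3
13 = 4*3 + 1
3 = 3*1 + 0
gcd = 1, so a unique solution mod 223 exists.
Back-substitute for the Bézout coefficients:
1 = 13 − 4·3
1 = −4·42 + 13·13
1 = 13·223 − 69·42
So 42·(-69) ≡ 1 (mod 223), giving 42⁻¹ ≡ 154.
x ≡ 42⁻¹·193 ≡ 154·193 ≡ 63 (mod 223).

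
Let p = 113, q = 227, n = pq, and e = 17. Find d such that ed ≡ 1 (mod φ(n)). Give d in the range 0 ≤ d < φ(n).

1489

φ(n) = (p−1)(q−1) = 112·226 = 25312.
Need d with 17·d ≡ 1 (mod 25312). Apply the extended Euclidean algorithm:
25312 = 1488*17 + 16
17 = 1*16 + 1
16 = 16*1 + 0
Back-substitute:
1 = 17 − 16
1 = −25312 + 1489·17
So 17·1489 ≡ 1 (mod 25312), hence d = 1489.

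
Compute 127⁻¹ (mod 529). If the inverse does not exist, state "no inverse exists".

25

Apply the Euclidean algorithm to 529 and 127:
529 = 4×127 + 21
127 = 6×21 + 1
21 = 21×1 + 0
The gcd is 1. Working backward:
1 = 127 − 6·21
1 = −6·529 + 25·127
So 127·25 ≡ 1 (mod 529).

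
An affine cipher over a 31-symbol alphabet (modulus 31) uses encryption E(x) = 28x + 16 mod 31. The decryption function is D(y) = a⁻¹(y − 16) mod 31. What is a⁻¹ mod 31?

10

Apply the Euclidean algorithm to 31 and 28:
31 = 1·28 + 3
28 = 9·3 + 1
3 = 3·1 + 0
The gcd is 1. Working backward:
1 = 28 − 9·3
1 = −9·31 + 10·28
So 28·10 ≡ 1 (mod 31).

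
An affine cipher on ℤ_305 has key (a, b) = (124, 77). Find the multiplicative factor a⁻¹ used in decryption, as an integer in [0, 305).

214

gcd(305, 124) by repeated division:
305 = 2×124 + 57
124 = 2×57 + 10
57 = 5×10 + 7
10 = 1×7 + 3
7 = 2×3 + 1
3 = 3×1 + 0
The gcd is 1. Working backward:
1 = 7 − 2·3
1 = −2·10 + 3·7
1 = 3·57 − 17·10
1 = −17·124 + 37·57
1 = 37·305 − 91·124
Hence 124⁻¹ ≡ -91 ≡ 214 (mod 305).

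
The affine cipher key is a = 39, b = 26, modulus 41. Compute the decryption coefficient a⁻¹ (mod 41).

20

Extended Euclidean algorithm:
41 = 1·39 + 2
39 = 19·2 + 1
2 = 2·1 + 0
gcd = 1, so the inverse exists. Back-substitute:
1 = 39 − 19·2
1 = −19·41 + 20·39
So 39·20 ≡ 1 (mod 41).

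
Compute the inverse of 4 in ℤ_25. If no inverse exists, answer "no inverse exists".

19

Apply the Euclidean algorithm to 25 and 4:
25 = 6·4 + 1
4 = 4·1 + 0
Since gcd(4, 25) = 1, back-substitute to write 1 as a combination:
1 = 25 − 6·4
Thus 4·(-6) ≡ 1 (mod 25); reducing, -6 mod 25 = 19.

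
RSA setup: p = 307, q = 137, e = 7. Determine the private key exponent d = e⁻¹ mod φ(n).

φ(n) = (p−1)(q−1) = 306·136 = 41616.
Need d with 7·d ≡ 1 (mod 41616). Apply the extended Euclidean algorithm:
41616 = 5945×7 + 1
7 = 7×1 + 0
Back-substitute:
1 = 41616 − 5945·7
So 7·(-5945) ≡ 1 (mod 41616), hence d ≡ -5945 ≡ 35671 (mod 41616).

35671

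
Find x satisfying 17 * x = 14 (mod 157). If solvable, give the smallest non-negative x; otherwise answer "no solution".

First find gcd(17, 157):
157 = 9·17 + 4
17 = 4·4 + 1
4 = 4·1 + 0
gcd = 1, so a unique solution mod 157 exists.
Back-substitute for the Bézout coefficients:
1 = 17 − 4·4
1 = −4·157 + 37·17
So 17·(37) ≡ 1 (mod 157), giving 17⁻¹ ≡ 37.
x ≡ 17⁻¹·14 ≡ 37·14 ≡ 47 (mod 157).

47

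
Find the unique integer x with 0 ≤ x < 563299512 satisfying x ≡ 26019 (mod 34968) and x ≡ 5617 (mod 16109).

Write x = 26019 + 34968·k. Then 34968·k ≡ 5617 − 26019 ≡ 11816 (mod 16109).
Need 34968⁻¹ mod 16109. Extended Euclid on (16109, 2750):
16109 = 5·2750 + 2359
2750 = 1·2359 + 391
2359 = 6·391 + 13
391 = 30·13 + 1
13 = 13·1 + 0
Back-substitute:
1 = 391 − 30·13
1 = −30·2359 + 181·391
1 = 181·2750 − 211·2359
1 = −211·16109 + 1236·2750
34968⁻¹ ≡ 1236 (mod 16109), so k ≡ 1236·11816 ≡ 9822 (mod 16109).
x = 26019 + 34968·9822 = 343481715.

343481715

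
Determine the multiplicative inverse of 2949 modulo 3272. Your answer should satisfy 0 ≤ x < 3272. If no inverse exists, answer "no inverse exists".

Apply the Euclidean algorithm to 3272 and 2949:
3272 = 1*2949 + 323
2949 = 9*323 + 42
323 = 7*42 + 29
42 = 1*29 + 13
29 = 2*13 + 3
13 = 4*3 + 1
3 = 3*1 + 0
Since gcd(2949, 3272) = 1, back-substitute to write 1 as a combination:
1 = 13 − 4·3
1 = −4·29 + 9·13
1 = 9·42 − 13·29
1 = −13·323 + 100·42
1 = 100·2949 − 913·323
1 = −913·3272 + 1013·2949
So 2949·1013 ≡ 1 (mod 3272).

1013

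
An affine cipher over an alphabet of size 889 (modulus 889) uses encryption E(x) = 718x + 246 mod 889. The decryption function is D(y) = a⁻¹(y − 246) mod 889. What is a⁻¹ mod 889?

Extended Euclidean algorithm:
889 = 1×718 + 171
718 = 4×171 + 34
171 = 5×34 + 1
34 = 34×1 + 0
The gcd is 1. Working backward:
1 = 171 − 5·34
1 = −5·718 + 21·171
1 = 21·889 − 26·718
Hence 718⁻¹ ≡ -26 ≡ 863 (mod 889).

863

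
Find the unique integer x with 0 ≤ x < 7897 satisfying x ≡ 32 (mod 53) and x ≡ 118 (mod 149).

7717

Write x = 32 + 53·k. Then 53·k ≡ 118 − 32 ≡ 86 (mod 149).
Need 53⁻¹ mod 149. Extended Euclid on (149, 53):
149 = 2·53 + 43
53 = 1·43 + 10
43 = 4·10 + 3
10 = 3·3 + 1
3 = 3·1 + 0
Back-substitute:
1 = 10 − 3·3
1 = −3·43 + 13·10
1 = 13·53 − 16·43
1 = −16·149 + 45·53
53⁻¹ ≡ 45 (mod 149), so k ≡ 45·86 ≡ 145 (mod 149).
x = 32 + 53·145 = 7717.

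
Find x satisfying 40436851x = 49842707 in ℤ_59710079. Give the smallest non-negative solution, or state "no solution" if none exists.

gcd(40436851, 59710079):
59710079 = 1×40436851 + 19273228
40436851 = 2×19273228 + 1890395
19273228 = 10×1890395 + 369278
1890395 = 5×369278 + 44005
369278 = 8×44005 + 17238
44005 = 2×17238 + 9529
17238 = 1×9529 + 7709
9529 = 1×7709 + 1820
7709 = 4×1820 + 429
1820 = 4×429 + 104
429 = 4×104 + 13
104 = 8×13 + 0
gcd = 13, but 13 ∤ 49842707, so the congruence has no solution.

no solution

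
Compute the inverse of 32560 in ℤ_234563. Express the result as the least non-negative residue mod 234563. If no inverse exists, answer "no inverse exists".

58014

gcd(234563, 32560) by repeated division:
234563 = 7·32560 + 6643
32560 = 4·6643 + 5988
6643 = 1·5988 + 655
5988 = 9·655 + 93
655 = 7·93 + 4
93 = 23·4 + 1
4 = 4·1 + 0
The gcd is 1. Working backward:
1 = 93 − 23·4
1 = −23·655 + 162·93
1 = 162·5988 − 1481·655
1 = −1481·6643 + 1643·5988
1 = 1643·32560 − 8053·6643
1 = −8053·234563 + 58014·32560
So 32560·58014 ≡ 1 (mod 234563).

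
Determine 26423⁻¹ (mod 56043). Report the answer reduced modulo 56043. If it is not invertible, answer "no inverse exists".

Run Euclid on (56043, 26423):
56043 = 2×26423 + 3197
26423 = 8×3197 + 847
3197 = 3×847 + 656
847 = 1×656 + 191
656 = 3×191 + 83
191 = 2×83 + 25
83 = 3×25 + 8
25 = 3×8 + 1
8 = 8×1 + 0
The gcd is 1. Working backward:
1 = 25 − 3·8
1 = −3·83 + 10·25
1 = 10·191 − 23·83
1 = −23·656 + 79·191
1 = 79·847 − 102·656
1 = −102·3197 + 385·847
1 = 385·26423 − 3182·3197
1 = −3182·56043 + 6749·26423
So 26423·6749 ≡ 1 (mod 56043).

6749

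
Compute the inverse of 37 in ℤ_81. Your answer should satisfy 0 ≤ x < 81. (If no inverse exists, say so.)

46

gcd(81, 37) by repeated division:
81 = 2×37 + 7
37 = 5×7 + 2
7 = 3×2 + 1
2 = 2×1 + 0
Since gcd(37, 81) = 1, back-substitute to write 1 as a combination:
1 = 7 − 3·2
1 = −3·37 + 16·7
1 = 16·81 − 35·37
So 37·(-35) ≡ 1 (mod 81), and -35 ≡ 46 (mod 81).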